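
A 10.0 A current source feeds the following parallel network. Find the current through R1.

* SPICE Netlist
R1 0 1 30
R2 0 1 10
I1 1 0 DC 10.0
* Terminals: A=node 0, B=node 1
All resistors sit directly between nodes 0 and 1, so they are in parallel and share one voltage V; the full source current 10 A splits among them.
1/R_par = 1/30 + 1/10 = 0.1333 S  =>  R_par = 7.5 Ω
V = I × R_par = 10 × 7.5 = 75 V
I_R1 = V/R1 = 75/30 = 2.5 A

Final answer: 2.5 A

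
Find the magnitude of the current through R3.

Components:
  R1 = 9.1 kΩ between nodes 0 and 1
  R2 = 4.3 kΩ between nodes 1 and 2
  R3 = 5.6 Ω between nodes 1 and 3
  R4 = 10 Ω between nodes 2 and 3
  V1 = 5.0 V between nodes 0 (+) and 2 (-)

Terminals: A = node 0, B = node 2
Nodal analysis, taking node 2 as the 0 V reference.
Source V1 fixes V_0 = 5 V.
KCL at each unknown node (sum of currents leaving = 0; resistances in Ω):
  Node 1: (V_1 - 5)/9100 + (V_1 - 0)/4300 + (V_1 - V_3)/5.6 = 0
  Node 3: (V_3 - V_1)/5.6 + (V_3 - 0)/10 = 0
Collecting terms (coefficients in siemens):
  0.1789·V_1 - 0.1786·V_3 = 0.0005495
  0.2786·V_3 - 0.1786·V_1 = 0
Determinant D = (0.1789)(0.2786) - (-0.1786)(-0.1786) = 0.01795
V_1 = [(0.0005495)(0.2786) - (-0.1786)(0)]/D = 0.008526 V
V_3 = [(0.1789)(0) - (0.0005495)(-0.1786)]/D = 0.005465 V
I_R3 = (V_1 - V_3)/R3 = (0.008526 - 0.005465)/5.6 = 0.0005465 A
|I_R3| = 0.0005465 A

Final answer: |I_R3| = 0.0005465 A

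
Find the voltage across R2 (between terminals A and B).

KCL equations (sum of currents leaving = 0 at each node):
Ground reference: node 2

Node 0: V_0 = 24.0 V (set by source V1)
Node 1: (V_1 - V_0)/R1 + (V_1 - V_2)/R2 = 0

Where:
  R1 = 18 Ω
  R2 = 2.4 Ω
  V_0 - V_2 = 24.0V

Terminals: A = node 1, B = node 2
R1 and R2 are in series across V1 (node 0 → node 1 → node 2), and the output A–B is taken across R2, so this is a voltage divider.
Series current: I = V1/(R1 + R2) = 24/(18 + 2.4) = 24/20.4 = 1.176 A
V_R2 = I × R2 = V1 × R2/(R1 + R2) = 24 × 2.4/20.4 = 2.824 V

Final answer: 2.824 V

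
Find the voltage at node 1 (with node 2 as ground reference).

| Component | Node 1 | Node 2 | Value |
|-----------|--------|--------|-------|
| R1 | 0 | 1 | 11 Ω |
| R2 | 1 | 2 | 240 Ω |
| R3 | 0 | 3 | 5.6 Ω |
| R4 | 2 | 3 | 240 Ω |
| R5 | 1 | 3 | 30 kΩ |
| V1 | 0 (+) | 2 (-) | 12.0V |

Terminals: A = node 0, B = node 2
Nodal analysis, taking node 2 as the 0 V reference.
Source V1 fixes V_0 = 12 V.
KCL at each unknown node (sum of currents leaving = 0; resistances in Ω):
  Node 1: (V_1 - 12)/11 + (V_1 - 0)/240 + (V_1 - V_3)/30000 = 0
  Node 3: (V_3 - 12)/5.6 + (V_3 - 0)/240 + (V_3 - V_1)/30000 = 0
Collecting terms (coefficients in siemens):
  0.09511·V_1 - 0.00003333·V_3 = 1.091
  0.1828·V_3 - 0.00003333·V_1 = 2.143
Determinant D = (0.09511)(0.1828) - (-0.00003333)(-0.00003333) = 0.01738
V_1 = [(1.091)(0.1828) - (-0.00003333)(2.143)]/D = 11.47 V
V_3 = [(0.09511)(2.143) - (1.091)(-0.00003333)]/D = 11.73 V
The requested potential is V_1 = 11.47 V.

Final answer: V_1 = 11.47 V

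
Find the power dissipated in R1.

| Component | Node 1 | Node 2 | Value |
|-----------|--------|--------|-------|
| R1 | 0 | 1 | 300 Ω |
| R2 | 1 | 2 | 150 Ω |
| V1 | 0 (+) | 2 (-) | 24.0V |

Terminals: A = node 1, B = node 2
Nodal analysis, taking node 2 as the 0 V reference.
Source V1 fixes V_0 = 24 V.
KCL at each unknown node (sum of currents leaving = 0; resistances in Ω):
  Node 1: (V_1 - 24)/300 + (V_1 - 0)/150 = 0
Collecting terms: 0.01 × V_1 = 0.08  =>  V_1 = 8 V
I_R1 = (V_0 - V_1)/R1 = (24 - 8)/300 = 0.05333 A
P_R1 = I_R1² × R1 = (0.05333)² × 300 = 0.8533 W

Final answer: 0.8533 W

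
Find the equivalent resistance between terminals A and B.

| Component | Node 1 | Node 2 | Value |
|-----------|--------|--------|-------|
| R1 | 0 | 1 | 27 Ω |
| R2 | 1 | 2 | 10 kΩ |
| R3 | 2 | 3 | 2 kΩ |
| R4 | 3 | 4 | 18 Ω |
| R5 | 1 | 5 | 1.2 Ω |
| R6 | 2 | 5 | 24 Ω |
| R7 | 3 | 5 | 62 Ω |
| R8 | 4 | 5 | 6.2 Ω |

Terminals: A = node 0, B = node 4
The network is not a plain series/parallel combination. Inject a 1 A test current into terminal A (node 0) and return it from terminal B (node 4); then R_eq = V_A / (1 A).
Nodal analysis, taking node 4 as the 0 V reference.
Current source I_test pushes 1 A into node 0 and draws it out of node 4.
KCL at each unknown node (sum of currents leaving = 0; resistances in Ω):
  Node 0: (V_0 - V_1)/27 - 1 = 0
  Node 1: (V_1 - V_0)/27 + (V_1 - V_2)/10000 + (V_1 - V_5)/1.2 = 0
  Node 2: (V_2 - V_1)/10000 + (V_2 - V_3)/2000 + (V_2 - V_5)/24 = 0
  Node 3: (V_3 - V_2)/2000 + (V_3 - 0)/18 + (V_3 - V_5)/62 = 0
  Node 5: (V_5 - V_1)/1.2 + (V_5 - V_2)/24 + (V_5 - V_3)/62 + (V_5 - 0)/6.2 = 0
Collecting terms (coefficients in siemens):
  0.03704·V_0 - 0.03704·V_1 = 1
  0.8705·V_1 - 0.03704·V_0 - 0.0001·V_2 - 0.8333·V_5 = 0
  0.04227·V_2 - 0.0001·V_1 - 0.0005·V_3 - 0.04167·V_5 = 0
  0.07218·V_3 - 0.0005·V_2 - 0.01613·V_5 = 0
  1.052·V_5 - 0.8333·V_1 - 0.04167·V_2 - 0.01613·V_3 = 0
Solving these 5 simultaneous equations (Gaussian elimination) gives:
  V_0 = 33.94 V, V_1 = 6.944 V, V_2 = 5.695 V, V_3 = 1.323 V
  V_5 = 5.744 V
R_eq = V_0 / 1 A = 33.94 Ω

Final answer: 33.94 Ω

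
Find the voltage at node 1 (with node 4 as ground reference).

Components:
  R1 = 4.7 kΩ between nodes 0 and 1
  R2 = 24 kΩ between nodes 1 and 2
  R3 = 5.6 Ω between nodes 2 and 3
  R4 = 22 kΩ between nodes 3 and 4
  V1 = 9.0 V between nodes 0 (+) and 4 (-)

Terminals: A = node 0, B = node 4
Nodal analysis, taking node 4 as the 0 V reference.
Source V1 fixes V_0 = 9 V.
KCL at each unknown node (sum of currents leaving = 0; resistances in Ω):
  Node 1: (V_1 - 9)/4700 + (V_1 - V_2)/24000 = 0
  Node 2: (V_2 - V_1)/24000 + (V_2 - V_3)/5.6 = 0
  Node 3: (V_3 - V_2)/5.6 + (V_3 - 0)/22000 = 0
Collecting terms (coefficients in siemens):
  0.0002544·V_1 - 0.00004167·V_2 = 0.001915
  0.1786·V_2 - 0.00004167·V_1 - 0.1786·V_3 = 0
  0.1786·V_3 - 0.1786·V_2 = 0
Solving these 3 simultaneous equations (Gaussian elimination) gives:
  V_1 = 8.166 V, V_2 = 3.906 V, V_3 = 3.905 V
The requested potential is V_1 = 8.166 V.

Final answer: V_1 = 8.166 V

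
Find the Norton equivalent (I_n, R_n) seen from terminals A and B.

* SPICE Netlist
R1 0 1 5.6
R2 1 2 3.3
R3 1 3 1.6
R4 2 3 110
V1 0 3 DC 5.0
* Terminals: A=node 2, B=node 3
Find the Thévenin equivalent first; then I_n = V_th/R_th and R_n = R_th.
Step 1 — V_th is the open-circuit voltage V_A - V_B (nothing connected across the terminals).
Nodal analysis, taking node 3 as the 0 V reference.
Source V1 fixes V_0 = 5 V.
KCL at each unknown node (sum of currents leaving = 0; resistances in Ω):
  Node 1: (V_1 - 5)/5.6 + (V_1 - V_2)/3.3 + (V_1 - 0)/1.6 = 0
  Node 2: (V_2 - V_1)/3.3 + (V_2 - 0)/110 = 0
Collecting terms (coefficients in siemens):
  1.107·V_1 - 0.303·V_2 = 0.8929
  0.3121·V_2 - 0.303·V_1 = 0
Determinant D = (1.107)(0.3121) - (-0.303)(-0.303) = 0.2536
V_1 = [(0.8929)(0.3121) - (-0.303)(0)]/D = 1.099 V
V_2 = [(1.107)(0) - (0.8929)(-0.303)]/D = 1.067 V
V_th = V_2 - V_3 = 1.067 - 0 = 1.067 V
Step 2 — R_th: zero the source — replace V1 by a short circuit (node 3 merges into node 0) — and find the resistance seen between A (node 2) and B (node 0).
Reduce the network between node 2 (A) and node 0 (B) by series/parallel combination:
  Rp1 = R1 ‖ R3 (parallel, both between nodes 0 and 1) = 1/(1/5.6 + 1/1.6) = 1.244 Ω
  Rs1 = R2 + Rp1 (series, joined only at node 1) = 3.3 + 1.244 = 4.544 Ω
  Rp2 = R4 ‖ Rs1 (parallel, both between nodes 0 and 2) = 1/(1/110 + 1/4.544) = 4.364 Ω
R_th = 4.364 Ω
I_n = V_th/R_th = 1.067/4.364 = 0.2445 A, and R_n = R_th = 4.364 Ω

Final answer: I_n = 0.2445 A, R_n = 4.364 Ω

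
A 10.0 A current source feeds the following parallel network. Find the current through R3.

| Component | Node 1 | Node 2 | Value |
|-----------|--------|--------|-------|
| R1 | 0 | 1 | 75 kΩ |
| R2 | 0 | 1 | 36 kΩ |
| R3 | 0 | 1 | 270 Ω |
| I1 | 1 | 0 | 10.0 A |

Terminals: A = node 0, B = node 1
All resistors sit directly between nodes 0 and 1, so they are in parallel and share one voltage V; the full source current 10 A splits among them.
1/R_par = 1/75000 + 1/36000 + 1/270 = 0.003745 S  =>  R_par = 267 Ω
V = I × R_par = 10 × 267 = 2670 V
I_R3 = V/R3 = 2670/270 = 9.89 A

Final answer: 9.89 A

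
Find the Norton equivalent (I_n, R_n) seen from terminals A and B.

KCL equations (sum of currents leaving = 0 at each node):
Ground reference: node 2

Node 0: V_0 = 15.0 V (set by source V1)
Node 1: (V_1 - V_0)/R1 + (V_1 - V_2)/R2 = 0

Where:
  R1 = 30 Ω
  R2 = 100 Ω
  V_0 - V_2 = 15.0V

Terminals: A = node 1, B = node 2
Find the Thévenin equivalent first; then I_n = V_th/R_th and R_n = R_th.
Step 1 — V_th is the open-circuit voltage V_A - V_B (nothing connected across the terminals).
Nodal analysis, taking node 2 as the 0 V reference.
Source V1 fixes V_0 = 15 V.
KCL at each unknown node (sum of currents leaving = 0; resistances in Ω):
  Node 1: (V_1 - 15)/30 + (V_1 - 0)/100 = 0
Collecting terms: 0.04333 × V_1 = 0.5  =>  V_1 = 11.54 V
V_th = V_1 - V_2 = 11.54 - 0 = 11.54 V
Step 2 — R_th: zero the source — replace V1 by a short circuit (node 2 merges into node 0) — and find the resistance seen between A (node 1) and B (node 0).
Reduce the network between node 1 (A) and node 0 (B) by series/parallel combination:
  Rp1 = R1 ‖ R2 (parallel, both between nodes 0 and 1) = 1/(1/30 + 1/100) = 23.08 Ω
R_th = 23.08 Ω
I_n = V_th/R_th = 11.54/23.08 = 0.5 A, and R_n = R_th = 23.08 Ω

Final answer: I_n = 0.5 A, R_n = 23.08 Ω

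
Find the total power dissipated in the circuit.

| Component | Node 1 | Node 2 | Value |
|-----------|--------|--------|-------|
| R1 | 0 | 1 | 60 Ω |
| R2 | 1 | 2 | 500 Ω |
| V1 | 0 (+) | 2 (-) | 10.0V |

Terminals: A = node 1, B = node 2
Nodal analysis, taking node 2 as the 0 V reference.
Source V1 fixes V_0 = 10 V.
KCL at each unknown node (sum of currents leaving = 0; resistances in Ω):
  Node 1: (V_1 - 10)/60 + (V_1 - 0)/500 = 0
Collecting terms: 0.01867 × V_1 = 0.1667  =>  V_1 = 8.929 V
Power in each resistor, P = (ΔV)²/R:
  P_R1 = (10 - 8.929)²/60 = 0.01913 W
  P_R2 = (8.929 - 0)²/500 = 0.1594 W
P_total = P_R1 + P_R2 = 0.1786 W

Final answer: 0.1786 W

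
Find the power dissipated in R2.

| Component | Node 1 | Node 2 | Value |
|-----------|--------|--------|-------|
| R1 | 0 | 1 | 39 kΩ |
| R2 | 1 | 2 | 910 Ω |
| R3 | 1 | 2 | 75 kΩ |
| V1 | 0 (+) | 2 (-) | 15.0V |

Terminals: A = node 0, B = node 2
Nodal analysis, taking node 2 as the 0 V reference.
Source V1 fixes V_0 = 15 V.
KCL at each unknown node (sum of currents leaving = 0; resistances in Ω):
  Node 1: (V_1 - 15)/39000 + (V_1 - 0)/910 + (V_1 - 0)/75000 = 0
Collecting terms: 0.001138 × V_1 = 0.0003846  =>  V_1 = 0.338 V
I_R2 = (V_1 - V_2)/R2 = (0.338 - 0)/910 = 0.0003714 A
P_R2 = I_R2² × R2 = (0.0003714)² × 910 = 0.0001256 W

Final answer: 0.0001256 W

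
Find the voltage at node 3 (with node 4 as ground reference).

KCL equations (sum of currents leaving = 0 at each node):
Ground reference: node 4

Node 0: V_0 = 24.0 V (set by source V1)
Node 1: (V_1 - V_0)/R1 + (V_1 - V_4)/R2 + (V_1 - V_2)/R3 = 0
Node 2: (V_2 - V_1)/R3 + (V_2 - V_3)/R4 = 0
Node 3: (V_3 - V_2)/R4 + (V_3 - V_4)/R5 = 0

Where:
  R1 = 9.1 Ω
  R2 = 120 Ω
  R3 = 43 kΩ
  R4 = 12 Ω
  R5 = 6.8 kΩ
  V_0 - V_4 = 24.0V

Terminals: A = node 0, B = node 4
Nodal analysis, taking node 4 as the 0 V reference.
Source V1 fixes V_0 = 24 V.
KCL at each unknown node (sum of currents leaving = 0; resistances in Ω):
  Node 1: (V_1 - 24)/9.1 + (V_1 - 0)/120 + (V_1 - V_2)/43000 = 0
  Node 2: (V_2 - V_1)/43000 + (V_2 - V_3)/12 = 0
  Node 3: (V_3 - V_2)/12 + (V_3 - 0)/6800 = 0
Collecting terms (coefficients in siemens):
  0.1182·V_1 - 0.00002326·V_2 = 2.637
  0.08336·V_2 - 0.00002326·V_1 - 0.08333·V_3 = 0
  0.08348·V_3 - 0.08333·V_2 = 0
Solving these 3 simultaneous equations (Gaussian elimination) gives:
  V_1 = 22.3 V, V_2 = 3.05 V, V_3 = 3.045 V
The requested potential is V_3 = 3.045 V.

Final answer: V_3 = 3.045 V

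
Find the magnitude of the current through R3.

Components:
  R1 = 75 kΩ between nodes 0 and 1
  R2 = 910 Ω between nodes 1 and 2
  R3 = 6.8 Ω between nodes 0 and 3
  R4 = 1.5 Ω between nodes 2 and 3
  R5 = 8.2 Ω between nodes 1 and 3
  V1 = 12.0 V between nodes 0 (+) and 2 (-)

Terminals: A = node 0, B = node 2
Nodal analysis, taking node 2 as the 0 V reference.
Source V1 fixes V_0 = 12 V.
KCL at each unknown node (sum of currents leaving = 0; resistances in Ω):
  Node 1: (V_1 - 12)/75000 + (V_1 - 0)/910 + (V_1 - V_3)/8.2 = 0
  Node 3: (V_3 - 12)/6.8 + (V_3 - 0)/1.5 + (V_3 - V_1)/8.2 = 0
Collecting terms (coefficients in siemens):
  0.1231·V_1 - 0.122·V_3 = 0.00016
  0.9357·V_3 - 0.122·V_1 = 1.765
Determinant D = (0.1231)(0.9357) - (-0.122)(-0.122) = 0.1003
V_1 = [(0.00016)(0.9357) - (-0.122)(1.765)]/D = 2.148 V
V_3 = [(0.1231)(1.765) - (0.00016)(-0.122)]/D = 2.166 V
I_R3 = (V_0 - V_3)/R3 = (12 - 2.166)/6.8 = 1.446 A
|I_R3| = 1.446 A

Final answer: |I_R3| = 1.446 A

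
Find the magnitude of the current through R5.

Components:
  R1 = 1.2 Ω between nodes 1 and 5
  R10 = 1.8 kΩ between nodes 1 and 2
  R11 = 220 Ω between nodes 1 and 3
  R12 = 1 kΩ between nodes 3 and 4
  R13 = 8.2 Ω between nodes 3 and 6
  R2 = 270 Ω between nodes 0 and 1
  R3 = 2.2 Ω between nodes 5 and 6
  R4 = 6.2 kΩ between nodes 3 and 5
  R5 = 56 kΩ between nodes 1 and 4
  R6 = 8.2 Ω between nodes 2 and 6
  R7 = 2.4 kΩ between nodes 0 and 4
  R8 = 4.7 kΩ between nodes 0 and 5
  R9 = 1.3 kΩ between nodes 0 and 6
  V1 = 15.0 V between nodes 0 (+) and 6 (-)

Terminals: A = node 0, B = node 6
Nodal analysis, taking node 6 as the 0 V reference.
Source V1 fixes V_0 = 15 V.
KCL at each unknown node (sum of currents leaving = 0; resistances in Ω):
  Node 1: (V_1 - V_5)/1.2 + (V_1 - 15)/270 + (V_1 - V_4)/56000 + (V_1 - V_2)/1800 + (V_1 - V_3)/220 = 0
  Node 2: (V_2 - 0)/8.2 + (V_2 - V_1)/1800 = 0
  Node 3: (V_3 - V_5)/6200 + (V_3 - V_1)/220 + (V_3 - V_4)/1000 + (V_3 - 0)/8.2 = 0
  Node 4: (V_4 - V_1)/56000 + (V_4 - 15)/2400 + (V_4 - V_3)/1000 = 0
  Node 5: (V_5 - V_1)/1.2 + (V_5 - 0)/2.2 + (V_5 - V_3)/6200 + (V_5 - 15)/4700 = 0
Collecting terms (coefficients in siemens):
  0.8422·V_1 - 0.0005556·V_2 - 0.004545·V_3 - 0.00001786·V_4 - 0.8333·V_5 = 0.05556
  0.1225·V_2 - 0.0005556·V_1 = 0
  0.1277·V_3 - 0.004545·V_1 - 0.001·V_4 - 0.0001613·V_5 = 0
  0.001435·V_4 - 0.00001786·V_1 - 0.001·V_3 = 0.00625
  1.288·V_5 - 0.8333·V_1 - 0.0001613·V_3 = 0.003191
Solving these 5 simultaneous equations (Gaussian elimination) gives:
  V_1 = 0.191 V, V_2 = 0.0008662 V, V_3 = 0.04133 V, V_4 = 4.388 V
  V_5 = 0.126 V
I_R5 = (V_1 - V_4)/R5 = (0.191 - 4.388)/56000 = -0.00007495 A
|I_R5| = 0.00007495 A

Final answer: |I_R5| = 7.495e-05 A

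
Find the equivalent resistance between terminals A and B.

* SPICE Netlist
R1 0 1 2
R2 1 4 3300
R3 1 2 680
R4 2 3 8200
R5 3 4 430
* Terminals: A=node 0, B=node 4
Reduce the network between node 0 (A) and node 4 (B) by series/parallel combination:
  Rs1 = R3 + R4 (series, joined only at node 2) = 680 + 8200 = 8880 Ω
  Rs2 = R5 + Rs1 (series, joined only at node 3) = 430 + 8880 = 9310 Ω
  Rp1 = R2 ‖ Rs2 (parallel, both between nodes 1 and 4) = 1/(1/3300 + 1/9310) = 2436 Ω
  Rs3 = R1 + Rp1 (series, joined only at node 1) = 2 + 2436 = 2438 Ω
R_eq = 2.438 kΩ

Final answer: 2.438 kΩ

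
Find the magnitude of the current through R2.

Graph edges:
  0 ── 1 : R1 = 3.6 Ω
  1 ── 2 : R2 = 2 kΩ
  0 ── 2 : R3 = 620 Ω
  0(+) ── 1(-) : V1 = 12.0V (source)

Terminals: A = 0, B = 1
Nodal analysis, taking node 1 as the 0 V reference.
Source V1 fixes V_0 = 12 V.
KCL at each unknown node (sum of currents leaving = 0; resistances in Ω):
  Node 2: (V_2 - 0)/2000 + (V_2 - 12)/620 = 0
Collecting terms: 0.002113 × V_2 = 0.01935  =>  V_2 = 9.16 V
I_R2 = (V_1 - V_2)/R2 = (0 - 9.16)/2000 = -0.00458 A
|I_R2| = 0.00458 A

Final answer: |I_R2| = 0.00458 A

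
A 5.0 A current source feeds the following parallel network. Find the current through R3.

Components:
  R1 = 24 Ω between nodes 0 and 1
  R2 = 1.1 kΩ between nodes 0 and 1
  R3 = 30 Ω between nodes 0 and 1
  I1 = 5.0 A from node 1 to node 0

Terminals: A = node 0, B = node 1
All resistors sit directly between nodes 0 and 1, so they are in parallel and share one voltage V; the full source current 5 A splits among them.
1/R_par = 1/24 + 1/1100 + 1/30 = 0.07591 S  =>  R_par = 13.17 Ω
V = I × R_par = 5 × 13.17 = 65.87 V
I_R3 = V/R3 = 65.87/30 = 2.196 A

Final answer: 2.196 A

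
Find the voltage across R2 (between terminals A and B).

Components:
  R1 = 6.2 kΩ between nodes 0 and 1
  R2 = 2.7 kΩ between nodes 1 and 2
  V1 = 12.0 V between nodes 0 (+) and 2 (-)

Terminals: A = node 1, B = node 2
R1 and R2 are in series across V1 (node 0 → node 1 → node 2), and the output A–B is taken across R2, so this is a voltage divider.
Series current: I = V1/(R1 + R2) = 12/(6200 + 2700) = 12/8900 = 0.001348 A
V_R2 = I × R2 = V1 × R2/(R1 + R2) = 12 × 2700/8900 = 3.64 V

Final answer: 3.64 V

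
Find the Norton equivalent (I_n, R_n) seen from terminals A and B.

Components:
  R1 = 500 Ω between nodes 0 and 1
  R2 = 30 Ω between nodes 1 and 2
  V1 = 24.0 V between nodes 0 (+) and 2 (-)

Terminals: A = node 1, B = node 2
Find the Thévenin equivalent first; then I_n = V_th/R_th and R_n = R_th.
Step 1 — V_th is the open-circuit voltage V_A - V_B (nothing connected across the terminals).
Nodal analysis, taking node 2 as the 0 V reference.
Source V1 fixes V_0 = 24 V.
KCL at each unknown node (sum of currents leaving = 0; resistances in Ω):
  Node 1: (V_1 - 24)/500 + (V_1 - 0)/30 = 0
Collecting terms: 0.03533 × V_1 = 0.048  =>  V_1 = 1.358 V
V_th = V_1 - V_2 = 1.358 - 0 = 1.358 V
Step 2 — R_th: zero the source — replace V1 by a short circuit (node 2 merges into node 0) — and find the resistance seen between A (node 1) and B (node 0).
Reduce the network between node 1 (A) and node 0 (B) by series/parallel combination:
  Rp1 = R1 ‖ R2 (parallel, both between nodes 0 and 1) = 1/(1/500 + 1/30) = 28.3 Ω
R_th = 28.3 Ω
I_n = V_th/R_th = 1.358/28.3 = 0.048 A, and R_n = R_th = 28.3 Ω

Final answer: I_n = 0.048 A, R_n = 28.3 Ω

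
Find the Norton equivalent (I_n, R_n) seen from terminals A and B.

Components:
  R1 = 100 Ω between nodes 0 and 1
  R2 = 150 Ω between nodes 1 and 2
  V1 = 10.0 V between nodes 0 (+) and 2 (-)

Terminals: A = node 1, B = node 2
Find the Thévenin equivalent first; then I_n = V_th/R_th and R_n = R_th.
Step 1 — V_th is the open-circuit voltage V_A - V_B (nothing connected across the terminals).
Nodal analysis, taking node 2 as the 0 V reference.
Source V1 fixes V_0 = 10 V.
KCL at each unknown node (sum of currents leaving = 0; resistances in Ω):
  Node 1: (V_1 - 10)/100 + (V_1 - 0)/150 = 0
Collecting terms: 0.01667 × V_1 = 0.1  =>  V_1 = 6 V
V_th = V_1 - V_2 = 6 - 0 = 6 V
Step 2 — R_th: zero the source — replace V1 by a short circuit (node 2 merges into node 0) — and find the resistance seen between A (node 1) and B (node 0).
Reduce the network between node 1 (A) and node 0 (B) by series/parallel combination:
  Rp1 = R1 ‖ R2 (parallel, both between nodes 0 and 1) = 1/(1/100 + 1/150) = 60 Ω
R_th = 60 Ω
I_n = V_th/R_th = 6/60 = 0.1 A, and R_n = R_th = 60 Ω

Final answer: I_n = 0.1 A, R_n = 60 Ω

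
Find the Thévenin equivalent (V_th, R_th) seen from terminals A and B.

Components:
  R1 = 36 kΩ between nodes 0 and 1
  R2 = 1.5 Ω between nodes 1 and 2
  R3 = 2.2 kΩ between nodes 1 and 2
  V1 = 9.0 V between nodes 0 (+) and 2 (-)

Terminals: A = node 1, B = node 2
Step 1 — V_th is the open-circuit voltage V_A - V_B (nothing connected across the terminals).
Nodal analysis, taking node 2 as the 0 V reference.
Source V1 fixes V_0 = 9 V.
KCL at each unknown node (sum of currents leaving = 0; resistances in Ω):
  Node 1: (V_1 - 9)/36000 + (V_1 - 0)/1.5 + (V_1 - 0)/2200 = 0
Collecting terms: 0.6671 × V_1 = 0.00025  =>  V_1 = 0.0003747 V
V_th = V_1 - V_2 = 0.0003747 - 0 = 0.0003747 V
Step 2 — R_th: zero the source — replace V1 by a short circuit (node 2 merges into node 0) — and find the resistance seen between A (node 1) and B (node 0).
Reduce the network between node 1 (A) and node 0 (B) by series/parallel combination:
  Rp1 = R1 ‖ R2 ‖ R3 (parallel, all between nodes 0 and 1) = 1/(1/36000 + 1/1.5 + 1/2200) = 1.499 Ω
R_th = 1.499 Ω

Final answer: V_th = 0.0003747 V, R_th = 1.499 Ω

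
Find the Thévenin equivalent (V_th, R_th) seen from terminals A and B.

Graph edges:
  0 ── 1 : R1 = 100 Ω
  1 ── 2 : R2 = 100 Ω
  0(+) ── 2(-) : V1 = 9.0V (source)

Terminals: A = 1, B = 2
Step 1 — V_th is the open-circuit voltage V_A - V_B (nothing connected across the terminals).
Nodal analysis, taking node 2 as the 0 V reference.
Source V1 fixes V_0 = 9 V.
KCL at each unknown node (sum of currents leaving = 0; resistances in Ω):
  Node 1: (V_1 - 9)/100 + (V_1 - 0)/100 = 0
Collecting terms: 0.02 × V_1 = 0.09  =>  V_1 = 4.5 V
V_th = V_1 - V_2 = 4.5 - 0 = 4.5 V
Step 2 — R_th: zero the source — replace V1 by a short circuit (node 2 merges into node 0) — and find the resistance seen between A (node 1) and B (node 0).
Reduce the network between node 1 (A) and node 0 (B) by series/parallel combination:
  Rp1 = R1 ‖ R2 (parallel, both between nodes 0 and 1) = 1/(1/100 + 1/100) = 50 Ω
R_th = 50 Ω

Final answer: V_th = 4.5 V, R_th = 50 Ω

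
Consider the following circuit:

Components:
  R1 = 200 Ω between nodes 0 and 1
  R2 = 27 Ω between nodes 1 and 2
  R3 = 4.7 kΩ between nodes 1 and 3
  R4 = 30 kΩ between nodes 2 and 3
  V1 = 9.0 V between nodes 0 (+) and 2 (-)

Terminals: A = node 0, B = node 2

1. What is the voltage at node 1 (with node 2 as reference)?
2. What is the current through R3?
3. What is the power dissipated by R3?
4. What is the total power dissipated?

Nodal analysis, taking node 2 as the 0 V reference.
Source V1 fixes V_0 = 9 V.
KCL at each unknown node (sum of currents leaving = 0; resistances in Ω):
  Node 1: (V_1 - 9)/200 + (V_1 - 0)/27 + (V_1 - V_3)/4700 = 0
  Node 3: (V_3 - V_1)/4700 + (V_3 - 0)/30000 = 0
Collecting terms (coefficients in siemens):
  0.04225·V_1 - 0.0002128·V_3 = 0.045
  0.0002461·V_3 - 0.0002128·V_1 = 0
Determinant D = (0.04225)(0.0002461) - (-0.0002128)(-0.0002128) = 0.00001035
V_1 = [(0.045)(0.0002461) - (-0.0002128)(0)]/D = 1.07 V
V_3 = [(0.04225)(0) - (0.045)(-0.0002128)]/D = 0.9249 V
Part 1:
  Read off the nodal solution: V_1 = 1.07 V
Part 2:
  I_R3 = (V_1 - V_3)/R3 = (1.07 - 0.9249)/4700 = 0.00003083 A
  Magnitude: I_R3 = 0.00003083 A
Part 3:
  I_R3 = (V_1 - V_3)/R3 = (1.07 - 0.9249)/4700 = 0.00003083 A
  P_R3 = I_R3² × R3 = (0.00003083)² × 4700 = 0.000004467 W
Part 4:
  Power in each resistor, P = (ΔV)²/R:
    P_R1 = (9 - 1.07)²/200 = 0.3144 W
    P_R2 = (1.07 - 0)²/27 = 0.04238 W
    P_R3 = (1.07 - 0.9249)²/4700 = 0.000004467 W
    P_R4 = (0 - 0.9249)²/30000 = 0.00002851 W
  P_total = P_R1 + P_R2 + P_R3 + P_R4 = 0.3569 W

Final answers:
1. V_1 = 1.07 V
2. I_R3 = 3.083e-05 A
3. P_R3 = 4.467e-06 W
4. P_total = 0.3569 W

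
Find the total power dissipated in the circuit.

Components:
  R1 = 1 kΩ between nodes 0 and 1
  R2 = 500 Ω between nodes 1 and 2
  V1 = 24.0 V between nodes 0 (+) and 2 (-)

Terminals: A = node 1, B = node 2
Nodal analysis, taking node 2 as the 0 V reference.
Source V1 fixes V_0 = 24 V.
KCL at each unknown node (sum of currents leaving = 0; resistances in Ω):
  Node 1: (V_1 - 24)/1000 + (V_1 - 0)/500 = 0
Collecting terms: 0.003 × V_1 = 0.024  =>  V_1 = 8 V
Power in each resistor, P = (ΔV)²/R:
  P_R1 = (24 - 8)²/1000 = 0.256 W
  P_R2 = (8 - 0)²/500 = 0.128 W
P_total = P_R1 + P_R2 = 0.384 W

Final answer: 0.384 W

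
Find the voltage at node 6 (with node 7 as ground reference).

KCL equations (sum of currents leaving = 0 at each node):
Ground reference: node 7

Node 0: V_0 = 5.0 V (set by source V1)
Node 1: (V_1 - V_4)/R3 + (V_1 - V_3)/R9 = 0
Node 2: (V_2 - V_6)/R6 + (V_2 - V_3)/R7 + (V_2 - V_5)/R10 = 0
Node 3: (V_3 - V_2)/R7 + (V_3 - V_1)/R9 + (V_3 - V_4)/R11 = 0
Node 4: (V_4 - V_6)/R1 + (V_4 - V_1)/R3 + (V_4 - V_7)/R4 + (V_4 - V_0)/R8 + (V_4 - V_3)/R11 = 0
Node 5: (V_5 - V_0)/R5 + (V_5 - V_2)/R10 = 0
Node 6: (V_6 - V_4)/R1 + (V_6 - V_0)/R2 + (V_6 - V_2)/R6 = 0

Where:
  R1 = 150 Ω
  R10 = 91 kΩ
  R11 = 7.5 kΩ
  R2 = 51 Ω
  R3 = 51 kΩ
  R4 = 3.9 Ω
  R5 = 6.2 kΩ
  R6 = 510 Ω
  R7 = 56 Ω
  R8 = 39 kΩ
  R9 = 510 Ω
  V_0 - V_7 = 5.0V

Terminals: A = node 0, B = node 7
Nodal analysis, taking node 7 as the 0 V reference.
Source V1 fixes V_0 = 5 V.
KCL at each unknown node (sum of currents leaving = 0; resistances in Ω):
  Node 1: (V_1 - V_4)/51000 + (V_1 - V_3)/510 = 0
  Node 2: (V_2 - V_6)/510 + (V_2 - V_3)/56 + (V_2 - V_5)/91000 = 0
  Node 3: (V_3 - V_2)/56 + (V_3 - V_1)/510 + (V_3 - V_4)/7500 = 0
  Node 4: (V_4 - V_6)/150 + (V_4 - V_1)/51000 + (V_4 - 0)/3.9 + (V_4 - 5)/39000 + (V_4 - V_3)/7500 = 0
  Node 5: (V_5 - 5)/6200 + (V_5 - V_2)/91000 = 0
  Node 6: (V_6 - V_4)/150 + (V_6 - 5)/51 + (V_6 - V_2)/510 = 0
Collecting terms (coefficients in siemens):
  0.00198·V_1 - 0.001961·V_3 - 0.00001961·V_4 = 0
  0.01983·V_2 - 0.01786·V_3 - 0.00001099·V_5 - 0.001961·V_6 = 0
  0.01995·V_3 - 0.001961·V_1 - 0.01786·V_2 - 0.0001333·V_4 = 0
  0.2633·V_4 - 0.00001961·V_1 - 0.0001333·V_3 - 0.006667·V_6 = 0.0001282
  0.0001723·V_5 - 0.00001099·V_2 = 0.0008065
  0.02824·V_6 - 0.001961·V_2 - 0.006667·V_4 = 0.09804
Solving these 6 simultaneous equations (Gaussian elimination) gives:
  V_1 = 3.421 V, V_2 = 3.483 V, V_3 = 3.455 V, V_4 = 0.09713 V
  V_5 = 4.903 V, V_6 = 3.737 V
The requested potential is V_6 = 3.737 V.

Final answer: V_6 = 3.737 V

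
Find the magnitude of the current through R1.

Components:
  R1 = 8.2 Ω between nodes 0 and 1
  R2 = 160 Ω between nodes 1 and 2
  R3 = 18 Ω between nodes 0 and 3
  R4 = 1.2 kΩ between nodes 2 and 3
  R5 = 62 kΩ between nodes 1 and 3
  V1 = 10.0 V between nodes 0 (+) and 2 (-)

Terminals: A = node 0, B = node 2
Nodal analysis, taking node 2 as the 0 V reference.
Source V1 fixes V_0 = 10 V.
KCL at each unknown node (sum of currents leaving = 0; resistances in Ω):
  Node 1: (V_1 - 10)/8.2 + (V_1 - 0)/160 + (V_1 - V_3)/62000 = 0
  Node 3: (V_3 - 10)/18 + (V_3 - 0)/1200 + (V_3 - V_1)/62000 = 0
Collecting terms (coefficients in siemens):
  0.1282·V_1 - 0.00001613·V_3 = 1.22
  0.05641·V_3 - 0.00001613·V_1 = 0.5556
Determinant D = (0.1282)(0.05641) - (-0.00001613)(-0.00001613) = 0.007232
V_1 = [(1.22)(0.05641) - (-0.00001613)(0.5556)]/D = 9.513 V
V_3 = [(0.1282)(0.5556) - (1.22)(-0.00001613)]/D = 9.852 V
I_R1 = (V_0 - V_1)/R1 = (10 - 9.513)/8.2 = 0.05945 A
|I_R1| = 0.05945 A

Final answer: |I_R1| = 0.05945 A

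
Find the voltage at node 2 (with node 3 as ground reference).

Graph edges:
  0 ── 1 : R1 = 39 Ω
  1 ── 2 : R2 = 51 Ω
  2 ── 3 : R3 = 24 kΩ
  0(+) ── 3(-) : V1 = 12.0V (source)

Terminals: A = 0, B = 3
Nodal analysis, taking node 3 as the 0 V reference.
Source V1 fixes V_0 = 12 V.
KCL at each unknown node (sum of currents leaving = 0; resistances in Ω):
  Node 1: (V_1 - 12)/39 + (V_1 - V_2)/51 = 0
  Node 2: (V_2 - V_1)/51 + (V_2 - 0)/24000 = 0
Collecting terms (coefficients in siemens):
  0.04525·V_1 - 0.01961·V_2 = 0.3077
  0.01965·V_2 - 0.01961·V_1 = 0
Determinant D = (0.04525)(0.01965) - (-0.01961)(-0.01961) = 0.0005047
V_1 = [(0.3077)(0.01965) - (-0.01961)(0)]/D = 11.98 V
V_2 = [(0.04525)(0) - (0.3077)(-0.01961)]/D = 11.96 V
The requested potential is V_2 = 11.96 V.

Final answer: V_2 = 11.96 V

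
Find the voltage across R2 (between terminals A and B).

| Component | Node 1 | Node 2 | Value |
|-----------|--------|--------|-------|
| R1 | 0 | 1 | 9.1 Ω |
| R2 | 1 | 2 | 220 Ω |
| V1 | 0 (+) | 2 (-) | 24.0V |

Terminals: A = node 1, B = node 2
R1 and R2 are in series across V1 (node 0 → node 1 → node 2), and the output A–B is taken across R2, so this is a voltage divider.
Series current: I = V1/(R1 + R2) = 24/(9.1 + 220) = 24/229.1 = 0.1048 A
V_R2 = I × R2 = V1 × R2/(R1 + R2) = 24 × 220/229.1 = 23.05 V

Final answer: 23.05 V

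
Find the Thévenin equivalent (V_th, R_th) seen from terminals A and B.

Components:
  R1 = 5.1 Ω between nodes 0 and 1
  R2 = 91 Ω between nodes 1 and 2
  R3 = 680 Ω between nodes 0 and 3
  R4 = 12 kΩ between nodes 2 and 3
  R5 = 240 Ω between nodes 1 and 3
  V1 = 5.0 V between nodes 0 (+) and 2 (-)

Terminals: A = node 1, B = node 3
Step 1 — V_th is the open-circuit voltage V_A - V_B (nothing connected across the terminals).
Nodal analysis, taking node 2 as the 0 V reference.
Source V1 fixes V_0 = 5 V.
KCL at each unknown node (sum of currents leaving = 0; resistances in Ω):
  Node 1: (V_1 - 5)/5.1 + (V_1 - 0)/91 + (V_1 - V_3)/240 = 0
  Node 3: (V_3 - 5)/680 + (V_3 - 0)/12000 + (V_3 - V_1)/240 = 0
Collecting terms (coefficients in siemens):
  0.2112·V_1 - 0.004167·V_3 = 0.9804
  0.005721·V_3 - 0.004167·V_1 = 0.007353
Determinant D = (0.2112)(0.005721) - (-0.004167)(-0.004167) = 0.001191
V_1 = [(0.9804)(0.005721) - (-0.004167)(0.007353)]/D = 4.735 V
V_3 = [(0.2112)(0.007353) - (0.9804)(-0.004167)]/D = 4.734 V
V_th = V_1 - V_3 = 4.735 - 4.734 = 0.0007538 V
Step 2 — R_th: zero the source — replace V1 by a short circuit (node 2 merges into node 0) — and find the resistance seen between A (node 1) and B (node 3).
Reduce the network between node 1 (A) and node 3 (B) by series/parallel combination:
  Rp1 = R1 ‖ R2 (parallel, both between nodes 0 and 1) = 1/(1/5.1 + 1/91) = 4.829 Ω
  Rp2 = R3 ‖ R4 (parallel, both between nodes 0 and 3) = 1/(1/680 + 1/12000) = 643.5 Ω
  Rs1 = Rp1 + Rp2 (series, joined only at node 0) = 4.829 + 643.5 = 648.4 Ω
  Rp3 = R5 ‖ Rs1 (parallel, both between nodes 1 and 3) = 1/(1/240 + 1/648.4) = 175.2 Ω
R_th = 175.2 Ω

Final answer: V_th = 0.0007538 V, R_th = 175.2 Ω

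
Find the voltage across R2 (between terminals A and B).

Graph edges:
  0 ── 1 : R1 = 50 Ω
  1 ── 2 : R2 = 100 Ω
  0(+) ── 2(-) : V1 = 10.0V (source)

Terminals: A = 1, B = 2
R1 and R2 are in series across V1 (node 0 → node 1 → node 2), and the output A–B is taken across R2, so this is a voltage divider.
Series current: I = V1/(R1 + R2) = 10/(50 + 100) = 10/150 = 0.06667 A
V_R2 = I × R2 = V1 × R2/(R1 + R2) = 10 × 100/150 = 6.667 V

Final answer: 6.667 V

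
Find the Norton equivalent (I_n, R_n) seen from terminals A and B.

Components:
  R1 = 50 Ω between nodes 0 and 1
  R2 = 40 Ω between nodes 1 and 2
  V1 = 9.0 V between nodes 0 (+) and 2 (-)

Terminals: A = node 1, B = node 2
Find the Thévenin equivalent first; then I_n = V_th/R_th and R_n = R_th.
Step 1 — V_th is the open-circuit voltage V_A - V_B (nothing connected across the terminals).
Nodal analysis, taking node 2 as the 0 V reference.
Source V1 fixes V_0 = 9 V.
KCL at each unknown node (sum of currents leaving = 0; resistances in Ω):
  Node 1: (V_1 - 9)/50 + (V_1 - 0)/40 = 0
Collecting terms: 0.045 × V_1 = 0.18  =>  V_1 = 4 V
V_th = V_1 - V_2 = 4 - 0 = 4 V
Step 2 — R_th: zero the source — replace V1 by a short circuit (node 2 merges into node 0) — and find the resistance seen between A (node 1) and B (node 0).
Reduce the network between node 1 (A) and node 0 (B) by series/parallel combination:
  Rp1 = R1 ‖ R2 (parallel, both between nodes 0 and 1) = 1/(1/50 + 1/40) = 22.22 Ω
R_th = 22.22 Ω
I_n = V_th/R_th = 4/22.22 = 0.18 A, and R_n = R_th = 22.22 Ω

Final answer: I_n = 0.18 A, R_n = 22.22 Ω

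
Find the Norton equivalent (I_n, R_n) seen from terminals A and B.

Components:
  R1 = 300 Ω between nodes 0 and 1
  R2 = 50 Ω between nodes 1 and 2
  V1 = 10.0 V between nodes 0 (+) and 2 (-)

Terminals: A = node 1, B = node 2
Find the Thévenin equivalent first; then I_n = V_th/R_th and R_n = R_th.
Step 1 — V_th is the open-circuit voltage V_A - V_B (nothing connected across the terminals).
Nodal analysis, taking node 2 as the 0 V reference.
Source V1 fixes V_0 = 10 V.
KCL at each unknown node (sum of currents leaving = 0; resistances in Ω):
  Node 1: (V_1 - 10)/300 + (V_1 - 0)/50 = 0
Collecting terms: 0.02333 × V_1 = 0.03333  =>  V_1 = 1.429 V
V_th = V_1 - V_2 = 1.429 - 0 = 1.429 V
Step 2 — R_th: zero the source — replace V1 by a short circuit (node 2 merges into node 0) — and find the resistance seen between A (node 1) and B (node 0).
Reduce the network between node 1 (A) and node 0 (B) by series/parallel combination:
  Rp1 = R1 ‖ R2 (parallel, both between nodes 0 and 1) = 1/(1/300 + 1/50) = 42.86 Ω
R_th = 42.86 Ω
I_n = V_th/R_th = 1.429/42.86 = 0.03333 A, and R_n = R_th = 42.86 Ω

Final answer: I_n = 0.03333 A, R_n = 42.86 Ω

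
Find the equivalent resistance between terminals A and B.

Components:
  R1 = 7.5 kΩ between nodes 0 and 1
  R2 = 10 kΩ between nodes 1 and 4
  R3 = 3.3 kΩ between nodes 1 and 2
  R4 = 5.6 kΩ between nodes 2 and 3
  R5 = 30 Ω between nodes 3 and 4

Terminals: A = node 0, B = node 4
Reduce the network between node 0 (A) and node 4 (B) by series/parallel combination:
  Rs1 = R3 + R4 (series, joined only at node 2) = 3300 + 5600 = 8900 Ω
  Rs2 = R5 + Rs1 (series, joined only at node 3) = 30 + 8900 = 8930 Ω
  Rp1 = R2 ‖ Rs2 (parallel, both between nodes 1 and 4) = 1/(1/10000 + 1/8930) = 4717 Ω
  Rs3 = R1 + Rp1 (series, joined only at node 1) = 7500 + 4717 = 12220 Ω
R_eq = 12.22 kΩ

Final answer: 12.22 kΩ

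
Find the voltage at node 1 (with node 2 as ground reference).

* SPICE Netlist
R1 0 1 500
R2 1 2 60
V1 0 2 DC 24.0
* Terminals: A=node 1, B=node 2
Nodal analysis, taking node 2 as the 0 V reference.
Source V1 fixes V_0 = 24 V.
KCL at each unknown node (sum of currents leaving = 0; resistances in Ω):
  Node 1: (V_1 - 24)/500 + (V_1 - 0)/60 = 0
Collecting terms: 0.01867 × V_1 = 0.048  =>  V_1 = 2.571 V
The requested potential is V_1 = 2.571 V.

Final answer: V_1 = 2.571 V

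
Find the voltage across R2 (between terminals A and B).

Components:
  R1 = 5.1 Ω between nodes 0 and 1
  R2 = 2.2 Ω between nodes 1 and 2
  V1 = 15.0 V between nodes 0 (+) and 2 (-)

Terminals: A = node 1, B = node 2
R1 and R2 are in series across V1 (node 0 → node 1 → node 2), and the output A–B is taken across R2, so this is a voltage divider.
Series current: I = V1/(R1 + R2) = 15/(5.1 + 2.2) = 15/7.3 = 2.055 A
V_R2 = I × R2 = V1 × R2/(R1 + R2) = 15 × 2.2/7.3 = 4.521 V

Final answer: 4.521 V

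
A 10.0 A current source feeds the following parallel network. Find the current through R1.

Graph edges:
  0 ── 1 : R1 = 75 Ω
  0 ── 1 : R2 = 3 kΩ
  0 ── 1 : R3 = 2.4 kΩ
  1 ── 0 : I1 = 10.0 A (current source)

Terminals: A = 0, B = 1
All resistors sit directly between nodes 0 and 1, so they are in parallel and share one voltage V; the full source current 10 A splits among them.
1/R_par = 1/75 + 1/3000 + 1/2400 = 0.01408 S  =>  R_par = 71.01 Ω
V = I × R_par = 10 × 71.01 = 710.1 V
I_R1 = V/R1 = 710.1/75 = 9.467 A

Final answer: 9.467 A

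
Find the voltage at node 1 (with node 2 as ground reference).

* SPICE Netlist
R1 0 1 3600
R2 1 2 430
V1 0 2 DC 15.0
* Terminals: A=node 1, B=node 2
Nodal analysis, taking node 2 as the 0 V reference.
Source V1 fixes V_0 = 15 V.
KCL at each unknown node (sum of currents leaving = 0; resistances in Ω):
  Node 1: (V_1 - 15)/3600 + (V_1 - 0)/430 = 0
Collecting terms: 0.002603 × V_1 = 0.004167  =>  V_1 = 1.6 V
The requested potential is V_1 = 1.6 V.

Final answer: V_1 = 1.6 V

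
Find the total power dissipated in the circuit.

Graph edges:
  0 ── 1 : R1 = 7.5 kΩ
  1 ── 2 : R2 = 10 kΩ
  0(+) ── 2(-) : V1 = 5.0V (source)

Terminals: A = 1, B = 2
Nodal analysis, taking node 2 as the 0 V reference.
Source V1 fixes V_0 = 5 V.
KCL at each unknown node (sum of currents leaving = 0; resistances in Ω):
  Node 1: (V_1 - 5)/7500 + (V_1 - 0)/10000 = 0
Collecting terms: 0.0002333 × V_1 = 0.0006667  =>  V_1 = 2.857 V
Power in each resistor, P = (ΔV)²/R:
  P_R1 = (5 - 2.857)²/7500 = 0.0006122 W
  P_R2 = (2.857 - 0)²/10000 = 0.0008163 W
P_total = P_R1 + P_R2 = 0.001429 W

Final answer: 0.001429 W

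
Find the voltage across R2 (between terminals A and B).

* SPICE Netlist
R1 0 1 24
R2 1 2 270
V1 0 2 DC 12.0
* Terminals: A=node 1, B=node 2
R1 and R2 are in series across V1 (node 0 → node 1 → node 2), and the output A–B is taken across R2, so this is a voltage divider.
Series current: I = V1/(R1 + R2) = 12/(24 + 270) = 12/294 = 0.04082 A
V_R2 = I × R2 = V1 × R2/(R1 + R2) = 12 × 270/294 = 11.02 V

Final answer: 11.02 V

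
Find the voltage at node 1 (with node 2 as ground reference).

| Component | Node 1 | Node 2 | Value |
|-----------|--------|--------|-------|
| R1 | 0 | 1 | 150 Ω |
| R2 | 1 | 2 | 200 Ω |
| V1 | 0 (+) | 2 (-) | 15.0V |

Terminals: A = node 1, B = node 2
Nodal analysis, taking node 2 as the 0 V reference.
Source V1 fixes V_0 = 15 V.
KCL at each unknown node (sum of currents leaving = 0; resistances in Ω):
  Node 1: (V_1 - 15)/150 + (V_1 - 0)/200 = 0
Collecting terms: 0.01167 × V_1 = 0.1  =>  V_1 = 8.571 V
The requested potential is V_1 = 8.571 V.

Final answer: V_1 = 8.571 V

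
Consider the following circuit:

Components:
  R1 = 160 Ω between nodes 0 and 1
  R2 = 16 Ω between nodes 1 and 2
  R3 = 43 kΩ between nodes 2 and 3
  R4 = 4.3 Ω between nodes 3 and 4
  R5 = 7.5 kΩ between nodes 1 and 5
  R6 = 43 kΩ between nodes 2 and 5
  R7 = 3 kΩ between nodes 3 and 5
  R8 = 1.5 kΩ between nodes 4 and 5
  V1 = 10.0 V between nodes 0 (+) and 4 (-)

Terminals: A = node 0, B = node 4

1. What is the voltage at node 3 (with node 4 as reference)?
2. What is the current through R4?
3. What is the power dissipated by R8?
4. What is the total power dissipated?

Nodal analysis, taking node 4 as the 0 V reference.
Source V1 fixes V_0 = 10 V.
KCL at each unknown node (sum of currents leaving = 0; resistances in Ω):
  Node 1: (V_1 - 10)/160 + (V_1 - V_2)/16 + (V_1 - V_5)/7500 = 0
  Node 2: (V_2 - V_1)/16 + (V_2 - V_3)/43000 + (V_2 - V_5)/43000 = 0
  Node 3: (V_3 - V_2)/43000 + (V_3 - 0)/4.3 + (V_3 - V_5)/3000 = 0
  Node 5: (V_5 - V_1)/7500 + (V_5 - V_2)/43000 + (V_5 - V_3)/3000 + (V_5 - 0)/1500 = 0
Collecting terms (coefficients in siemens):
  0.06888·V_1 - 0.0625·V_2 - 0.0001333·V_5 = 0.0625
  0.06255·V_2 - 0.0625·V_1 - 0.00002326·V_3 - 0.00002326·V_5 = 0
  0.2329·V_3 - 0.00002326·V_2 - 0.0003333·V_5 = 0
  0.001157·V_5 - 0.0001333·V_1 - 0.00002326·V_2 - 0.0003333·V_3 = 0
Solving these 4 simultaneous equations (Gaussian elimination) gives:
  V_1 = 9.753 V, V_2 = 9.746 V, V_3 = 0.002864 V, V_5 = 1.321 V
Part 1:
  Read off the nodal solution: V_3 = 0.002864 V
Part 2:
  I_R4 = (V_3 - V_4)/R4 = (0.002864 - 0)/4.3 = 0.000666 A
  Magnitude: I_R4 = 0.000666 A
Part 3:
  I_R8 = (V_4 - V_5)/R8 = (0 - 1.321)/1500 = -0.0008807 A
  P_R8 = I_R8² × R8 = (-0.0008807)² × 1500 = 0.001163 W
Part 4:
  Power in each resistor, P = (ΔV)²/R:
    P_R1 = (10 - 9.753)²/160 = 0.0003828 W
    P_R2 = (9.753 - 9.746)²/16 = 0.000002856 W
    P_R3 = (9.746 - 0.002864)²/43000 = 0.002208 W
    P_R4 = (0.002864 - 0)²/4.3 = 0.000001907 W
    P_R5 = (9.753 - 1.321)²/7500 = 0.009479 W
    P_R6 = (9.746 - 1.321)²/43000 = 0.001651 W
    P_R7 = (0.002864 - 1.321)²/3000 = 0.0005792 W
    P_R8 = (0 - 1.321)²/1500 = 0.001163 W
  P_total = P_R1 + P_R2 + P_R3 + P_R4 + P_R5 + P_R6 + P_R7 + P_R8 = 0.01547 W

Final answers:
1. V_3 = 0.002864 V
2. I_R4 = 0.000666 A
3. P_R8 = 0.001163 W
4. P_total = 0.01547 W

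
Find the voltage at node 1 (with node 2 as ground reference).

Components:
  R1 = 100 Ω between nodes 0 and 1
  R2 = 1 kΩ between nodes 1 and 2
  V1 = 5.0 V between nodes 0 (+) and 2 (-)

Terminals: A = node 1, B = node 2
Nodal analysis, taking node 2 as the 0 V reference.
Source V1 fixes V_0 = 5 V.
KCL at each unknown node (sum of currents leaving = 0; resistances in Ω):
  Node 1: (V_1 - 5)/100 + (V_1 - 0)/1000 = 0
Collecting terms: 0.011 × V_1 = 0.05  =>  V_1 = 4.545 V
The requested potential is V_1 = 4.545 V.

Final answer: V_1 = 4.545 V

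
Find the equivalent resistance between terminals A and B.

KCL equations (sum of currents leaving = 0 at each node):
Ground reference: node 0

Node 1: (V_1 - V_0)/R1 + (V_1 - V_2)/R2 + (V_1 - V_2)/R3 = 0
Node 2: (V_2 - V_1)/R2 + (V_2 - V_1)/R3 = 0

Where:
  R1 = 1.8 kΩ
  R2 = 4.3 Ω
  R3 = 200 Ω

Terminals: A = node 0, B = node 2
Reduce the network between node 0 (A) and node 2 (B) by series/parallel combination:
  Rp1 = R2 ‖ R3 (parallel, both between nodes 1 and 2) = 1/(1/4.3 + 1/200) = 4.209 Ω
  Rs1 = R1 + Rp1 (series, joined only at node 1) = 1800 + 4.209 = 1804 Ω
R_eq = 1.804 kΩ

Final answer: 1.804 kΩ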